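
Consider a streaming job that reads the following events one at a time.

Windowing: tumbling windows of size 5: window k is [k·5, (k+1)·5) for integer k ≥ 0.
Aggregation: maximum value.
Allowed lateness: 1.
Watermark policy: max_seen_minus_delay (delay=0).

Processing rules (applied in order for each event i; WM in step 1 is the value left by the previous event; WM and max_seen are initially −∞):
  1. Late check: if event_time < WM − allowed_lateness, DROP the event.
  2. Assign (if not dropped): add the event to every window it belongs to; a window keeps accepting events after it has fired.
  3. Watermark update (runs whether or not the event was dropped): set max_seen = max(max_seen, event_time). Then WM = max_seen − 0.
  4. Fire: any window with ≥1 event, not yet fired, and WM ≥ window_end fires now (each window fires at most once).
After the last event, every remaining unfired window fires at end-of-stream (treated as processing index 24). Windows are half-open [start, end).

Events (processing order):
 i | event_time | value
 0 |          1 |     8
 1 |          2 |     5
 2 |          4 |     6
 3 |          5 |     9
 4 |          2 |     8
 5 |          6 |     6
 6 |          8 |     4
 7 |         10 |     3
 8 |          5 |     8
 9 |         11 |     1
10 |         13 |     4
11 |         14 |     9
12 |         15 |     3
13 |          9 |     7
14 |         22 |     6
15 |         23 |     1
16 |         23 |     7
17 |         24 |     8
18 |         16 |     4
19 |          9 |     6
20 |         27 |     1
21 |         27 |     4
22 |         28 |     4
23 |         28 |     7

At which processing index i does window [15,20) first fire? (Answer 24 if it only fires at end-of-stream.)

i=0 t=1 v=8: → [0,5); WM=1
i=1 t=2 v=5: → [0,5); WM=2
i=2 t=4 v=6: → [0,5); WM=4
i=3 t=5 v=9: → [5,10); WM=5; [0,5) fires=8
i=4 t=2 v=8: DROP (t<5-1); WM=5
i=5 t=6 v=6: → [5,10); WM=6
i=6 t=8 v=4: → [5,10); WM=8
i=7 t=10 v=3: → [10,15); WM=10; [5,10) fires=9
i=8 t=5 v=8: DROP (t<10-1); WM=10
i=9 t=11 v=1: → [10,15); WM=11
i=10 t=13 v=4: → [10,15); WM=13
i=11 t=14 v=9: → [10,15); WM=14
i=12 t=15 v=3: → [15,20); WM=15; [10,15) fires=9
i=13 t=9 v=7: DROP (t<15-1); WM=15
i=14 t=22 v=6: → [20,25); WM=22; [15,20) fires=3
i=15 t=23 v=1: → [20,25); WM=23
i=16 t=23 v=7: → [20,25); WM=23
i=17 t=24 v=8: → [20,25); WM=24
i=18 t=16 v=4: DROP (t<24-1); WM=24
i=19 t=9 v=6: DROP (t<24-1); WM=24
i=20 t=27 v=1: → [25,30); WM=27; [20,25) fires=8
i=21 t=27 v=4: → [25,30); WM=27
i=22 t=28 v=4: → [25,30); WM=28
i=23 t=28 v=7: → [25,30); WM=28

14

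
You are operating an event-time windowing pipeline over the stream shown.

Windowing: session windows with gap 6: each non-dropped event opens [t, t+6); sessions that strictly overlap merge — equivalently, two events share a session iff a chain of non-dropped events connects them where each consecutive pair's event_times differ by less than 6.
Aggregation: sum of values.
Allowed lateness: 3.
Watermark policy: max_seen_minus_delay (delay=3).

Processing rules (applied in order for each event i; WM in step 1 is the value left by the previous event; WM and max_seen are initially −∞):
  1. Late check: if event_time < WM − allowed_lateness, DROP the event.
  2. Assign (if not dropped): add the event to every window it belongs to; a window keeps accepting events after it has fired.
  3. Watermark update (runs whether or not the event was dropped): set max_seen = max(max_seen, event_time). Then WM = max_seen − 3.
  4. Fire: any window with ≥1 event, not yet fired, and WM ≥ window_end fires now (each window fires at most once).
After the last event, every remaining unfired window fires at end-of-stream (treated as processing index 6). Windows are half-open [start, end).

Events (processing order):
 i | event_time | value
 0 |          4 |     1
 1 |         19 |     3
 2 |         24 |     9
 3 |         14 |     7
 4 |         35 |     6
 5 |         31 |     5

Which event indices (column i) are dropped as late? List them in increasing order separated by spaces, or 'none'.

3

i=0 t=4 v=1: → [4,10); WM=1
i=1 t=19 v=3: → [19,25); WM=16
i=2 t=24 v=9: → [19,30); WM=21
i=3 t=14 v=7: DROP (t<21-3); WM=21
i=4 t=35 v=6: → [35,41); WM=32
i=5 t=31 v=5: → [31,41); WM=32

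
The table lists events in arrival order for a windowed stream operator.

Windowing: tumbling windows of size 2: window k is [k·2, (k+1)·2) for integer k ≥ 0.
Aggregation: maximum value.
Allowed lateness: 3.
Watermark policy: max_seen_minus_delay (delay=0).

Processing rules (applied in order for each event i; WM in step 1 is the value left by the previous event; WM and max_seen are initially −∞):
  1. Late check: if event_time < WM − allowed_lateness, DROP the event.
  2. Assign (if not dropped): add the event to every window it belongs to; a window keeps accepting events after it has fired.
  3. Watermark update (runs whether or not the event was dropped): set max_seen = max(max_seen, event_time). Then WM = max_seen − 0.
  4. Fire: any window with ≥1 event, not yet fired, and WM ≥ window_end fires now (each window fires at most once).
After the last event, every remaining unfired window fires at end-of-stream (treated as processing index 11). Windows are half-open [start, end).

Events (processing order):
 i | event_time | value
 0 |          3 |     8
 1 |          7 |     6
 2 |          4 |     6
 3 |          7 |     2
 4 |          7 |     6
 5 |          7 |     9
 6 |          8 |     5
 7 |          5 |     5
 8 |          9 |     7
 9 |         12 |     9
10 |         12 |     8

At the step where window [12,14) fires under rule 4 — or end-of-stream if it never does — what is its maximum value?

i=0 t=3 v=8: → [2,4); WM=3
i=1 t=7 v=6: → [6,8); WM=7; [2,4) fires=8
i=2 t=4 v=6: → [4,6); WM=7; [4,6) fires=6
i=3 t=7 v=2: → [6,8); WM=7
i=4 t=7 v=6: → [6,8); WM=7
i=5 t=7 v=9: → [6,8); WM=7
i=6 t=8 v=5: → [8,10); WM=8; [6,8) fires=9
i=7 t=5 v=5: → [4,6); WM=8
i=8 t=9 v=7: → [8,10); WM=9
i=9 t=12 v=9: → [12,14); WM=12; [8,10) fires=7
i=10 t=12 v=8: → [12,14); WM=12

9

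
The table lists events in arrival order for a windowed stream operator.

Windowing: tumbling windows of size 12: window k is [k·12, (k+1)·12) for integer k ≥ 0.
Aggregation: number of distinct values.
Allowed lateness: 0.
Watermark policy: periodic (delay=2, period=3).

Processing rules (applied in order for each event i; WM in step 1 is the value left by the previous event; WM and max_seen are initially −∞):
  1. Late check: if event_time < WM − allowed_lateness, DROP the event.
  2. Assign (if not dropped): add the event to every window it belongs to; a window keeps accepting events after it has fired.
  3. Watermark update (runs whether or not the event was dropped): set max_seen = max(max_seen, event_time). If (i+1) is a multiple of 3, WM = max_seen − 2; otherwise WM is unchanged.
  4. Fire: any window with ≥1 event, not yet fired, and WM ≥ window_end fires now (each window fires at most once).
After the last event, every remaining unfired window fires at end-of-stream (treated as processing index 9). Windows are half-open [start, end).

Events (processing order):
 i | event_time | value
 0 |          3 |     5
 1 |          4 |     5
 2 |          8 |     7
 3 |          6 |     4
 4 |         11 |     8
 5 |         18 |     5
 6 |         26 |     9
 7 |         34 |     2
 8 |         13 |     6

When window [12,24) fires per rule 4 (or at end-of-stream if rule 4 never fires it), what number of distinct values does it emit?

1

i=0 t=3 v=5: → [0,12); WM=−∞
i=1 t=4 v=5: → [0,12); WM=−∞
i=2 t=8 v=7: → [0,12); WM=6
i=3 t=6 v=4: → [0,12); WM=6
i=4 t=11 v=8: → [0,12); WM=6
i=5 t=18 v=5: → [12,24); WM=16; [0,12) fires=4
i=6 t=26 v=9: → [24,36); WM=16
i=7 t=34 v=2: → [24,36); WM=16
i=8 t=13 v=6: DROP (t<16-0); WM=32; [12,24) fires=1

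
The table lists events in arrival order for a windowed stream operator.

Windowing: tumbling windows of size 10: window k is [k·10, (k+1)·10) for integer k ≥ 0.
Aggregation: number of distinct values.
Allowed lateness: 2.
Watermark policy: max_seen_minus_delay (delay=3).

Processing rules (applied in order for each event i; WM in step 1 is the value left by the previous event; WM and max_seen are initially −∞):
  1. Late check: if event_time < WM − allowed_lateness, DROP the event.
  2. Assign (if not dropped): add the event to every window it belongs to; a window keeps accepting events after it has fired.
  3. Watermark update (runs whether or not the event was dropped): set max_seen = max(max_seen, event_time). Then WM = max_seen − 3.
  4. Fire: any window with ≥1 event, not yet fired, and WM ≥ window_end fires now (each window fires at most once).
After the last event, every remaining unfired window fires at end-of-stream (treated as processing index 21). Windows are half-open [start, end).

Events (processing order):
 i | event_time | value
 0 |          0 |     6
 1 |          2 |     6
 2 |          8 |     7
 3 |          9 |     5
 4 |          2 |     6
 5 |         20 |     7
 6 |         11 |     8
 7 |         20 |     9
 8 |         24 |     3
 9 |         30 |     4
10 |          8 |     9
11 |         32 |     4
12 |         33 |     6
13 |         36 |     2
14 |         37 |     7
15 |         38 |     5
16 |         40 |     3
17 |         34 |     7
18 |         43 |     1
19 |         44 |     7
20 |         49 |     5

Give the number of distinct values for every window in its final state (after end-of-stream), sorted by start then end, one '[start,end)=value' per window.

[0,10)=3 [20,30)=3 [30,40)=5 [40,50)=4

i=0 t=0 v=6: → [0,10); WM=-3
i=1 t=2 v=6: → [0,10); WM=-1
i=2 t=8 v=7: → [0,10); WM=5
i=3 t=9 v=5: → [0,10); WM=6
i=4 t=2 v=6: DROP (t<6-2); WM=6
i=5 t=20 v=7: → [20,30); WM=17; [0,10) fires=3
i=6 t=11 v=8: DROP (t<17-2); WM=17
i=7 t=20 v=9: → [20,30); WM=17
i=8 t=24 v=3: → [20,30); WM=21
i=9 t=30 v=4: → [30,40); WM=27
i=10 t=8 v=9: DROP (t<27-2); WM=27
i=11 t=32 v=4: → [30,40); WM=29
i=12 t=33 v=6: → [30,40); WM=30; [20,30) fires=3
i=13 t=36 v=2: → [30,40); WM=33
i=14 t=37 v=7: → [30,40); WM=34
i=15 t=38 v=5: → [30,40); WM=35
i=16 t=40 v=3: → [40,50); WM=37
i=17 t=34 v=7: DROP (t<37-2); WM=37
i=18 t=43 v=1: → [40,50); WM=40; [30,40) fires=5
i=19 t=44 v=7: → [40,50); WM=41
i=20 t=49 v=5: → [40,50); WM=46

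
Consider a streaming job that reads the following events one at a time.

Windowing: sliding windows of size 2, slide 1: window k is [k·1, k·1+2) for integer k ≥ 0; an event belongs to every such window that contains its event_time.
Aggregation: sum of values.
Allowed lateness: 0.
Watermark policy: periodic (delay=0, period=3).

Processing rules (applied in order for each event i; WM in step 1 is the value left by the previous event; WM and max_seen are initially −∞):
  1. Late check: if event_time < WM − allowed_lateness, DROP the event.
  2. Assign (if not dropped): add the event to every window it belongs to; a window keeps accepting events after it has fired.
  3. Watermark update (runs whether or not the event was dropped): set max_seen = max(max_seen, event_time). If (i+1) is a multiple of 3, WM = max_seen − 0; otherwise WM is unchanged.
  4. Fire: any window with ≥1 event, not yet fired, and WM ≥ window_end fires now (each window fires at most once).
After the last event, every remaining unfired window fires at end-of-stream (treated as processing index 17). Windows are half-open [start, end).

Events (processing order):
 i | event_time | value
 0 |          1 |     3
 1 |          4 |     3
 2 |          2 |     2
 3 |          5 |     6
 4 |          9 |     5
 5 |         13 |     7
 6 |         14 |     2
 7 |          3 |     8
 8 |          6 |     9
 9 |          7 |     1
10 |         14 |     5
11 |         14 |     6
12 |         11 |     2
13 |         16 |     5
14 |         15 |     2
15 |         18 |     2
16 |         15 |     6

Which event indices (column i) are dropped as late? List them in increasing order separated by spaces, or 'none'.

i=0 t=1 v=3: → [1,3),[0,2); WM=−∞
i=1 t=4 v=3: → [4,6),[3,5); WM=−∞
i=2 t=2 v=2: → [2,4),[1,3); WM=4; [0,2) fires=3 [1,3) fires=5 [2,4) fires=2
i=3 t=5 v=6: → [5,7),[4,6); WM=4
i=4 t=9 v=5: → [9,11),[8,10); WM=4
i=5 t=13 v=7: → [13,15),[12,14); WM=13; [3,5) fires=3 [4,6) fires=9 [5,7) fires=6 [8,10) fires=5 [9,11) fires=5
i=6 t=14 v=2: → [14,16),[13,15); WM=13
i=7 t=3 v=8: DROP (t<13-0); WM=13
i=8 t=6 v=9: DROP (t<13-0); WM=14; [12,14) fires=7
i=9 t=7 v=1: DROP (t<14-0); WM=14
i=10 t=14 v=5: → [14,16),[13,15); WM=14
i=11 t=14 v=6: → [14,16),[13,15); WM=14
i=12 t=11 v=2: DROP (t<14-0); WM=14
i=13 t=16 v=5: → [16,18),[15,17); WM=14
i=14 t=15 v=2: → [15,17),[14,16); WM=16; [13,15) fires=20 [14,16) fires=15
i=15 t=18 v=2: → [18,20),[17,19); WM=16
i=16 t=15 v=6: DROP (t<16-0); WM=16

7 8 9 12 16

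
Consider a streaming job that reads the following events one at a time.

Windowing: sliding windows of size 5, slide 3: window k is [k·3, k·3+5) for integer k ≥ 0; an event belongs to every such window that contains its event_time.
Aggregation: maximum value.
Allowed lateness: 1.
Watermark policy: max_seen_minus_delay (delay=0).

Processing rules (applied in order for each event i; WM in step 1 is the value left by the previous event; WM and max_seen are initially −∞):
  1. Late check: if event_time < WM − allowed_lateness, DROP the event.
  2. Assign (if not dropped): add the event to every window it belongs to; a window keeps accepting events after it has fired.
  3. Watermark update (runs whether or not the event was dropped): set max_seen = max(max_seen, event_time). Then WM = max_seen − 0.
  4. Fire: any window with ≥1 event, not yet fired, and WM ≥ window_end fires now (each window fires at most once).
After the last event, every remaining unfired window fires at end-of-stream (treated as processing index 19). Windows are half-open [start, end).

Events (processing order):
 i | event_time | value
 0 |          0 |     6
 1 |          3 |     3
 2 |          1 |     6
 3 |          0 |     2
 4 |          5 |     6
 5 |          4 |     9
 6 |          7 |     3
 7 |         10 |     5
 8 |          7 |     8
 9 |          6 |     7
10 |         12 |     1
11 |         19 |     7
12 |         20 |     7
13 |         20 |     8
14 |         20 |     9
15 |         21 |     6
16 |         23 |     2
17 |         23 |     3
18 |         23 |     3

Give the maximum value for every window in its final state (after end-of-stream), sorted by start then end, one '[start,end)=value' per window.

[0,5)=9 [3,8)=9 [6,11)=5 [9,14)=5 [12,17)=1 [15,20)=7 [18,23)=9 [21,26)=6

i=0 t=0 v=6: → [0,5); WM=0
i=1 t=3 v=3: → [3,8),[0,5); WM=3
i=2 t=1 v=6: DROP (t<3-1); WM=3
i=3 t=0 v=2: DROP (t<3-1); WM=3
i=4 t=5 v=6: → [3,8); WM=5; [0,5) fires=6
i=5 t=4 v=9: → [3,8),[0,5); WM=5
i=6 t=7 v=3: → [6,11),[3,8); WM=7
i=7 t=10 v=5: → [9,14),[6,11); WM=10; [3,8) fires=9
i=8 t=7 v=8: DROP (t<10-1); WM=10
i=9 t=6 v=7: DROP (t<10-1); WM=10
i=10 t=12 v=1: → [12,17),[9,14); WM=12; [6,11) fires=5
i=11 t=19 v=7: → [18,23),[15,20); WM=19; [9,14) fires=5 [12,17) fires=1
i=12 t=20 v=7: → [18,23); WM=20; [15,20) fires=7
i=13 t=20 v=8: → [18,23); WM=20
i=14 t=20 v=9: → [18,23); WM=20
i=15 t=21 v=6: → [21,26),[18,23); WM=21
i=16 t=23 v=2: → [21,26); WM=23; [18,23) fires=9
i=17 t=23 v=3: → [21,26); WM=23
i=18 t=23 v=3: → [21,26); WM=23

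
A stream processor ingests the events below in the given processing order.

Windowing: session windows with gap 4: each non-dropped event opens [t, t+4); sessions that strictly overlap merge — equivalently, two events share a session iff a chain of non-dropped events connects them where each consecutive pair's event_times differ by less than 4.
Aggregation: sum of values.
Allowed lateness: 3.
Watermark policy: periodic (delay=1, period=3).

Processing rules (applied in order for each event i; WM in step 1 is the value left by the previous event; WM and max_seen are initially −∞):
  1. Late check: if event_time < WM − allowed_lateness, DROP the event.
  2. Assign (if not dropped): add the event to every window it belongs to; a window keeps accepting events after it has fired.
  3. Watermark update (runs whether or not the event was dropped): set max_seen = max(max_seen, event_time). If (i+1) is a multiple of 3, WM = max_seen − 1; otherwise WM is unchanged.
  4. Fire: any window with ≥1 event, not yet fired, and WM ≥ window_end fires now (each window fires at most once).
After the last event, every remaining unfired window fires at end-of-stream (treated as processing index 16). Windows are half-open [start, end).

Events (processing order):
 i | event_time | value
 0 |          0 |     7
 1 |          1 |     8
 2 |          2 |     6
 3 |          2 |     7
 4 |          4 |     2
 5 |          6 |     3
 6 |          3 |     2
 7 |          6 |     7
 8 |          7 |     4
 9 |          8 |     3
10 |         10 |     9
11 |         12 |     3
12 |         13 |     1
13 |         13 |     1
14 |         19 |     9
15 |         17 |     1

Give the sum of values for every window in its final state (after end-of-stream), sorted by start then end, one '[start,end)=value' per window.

i=0 t=0 v=7: → [0,4); WM=−∞
i=1 t=1 v=8: → [0,5); WM=−∞
i=2 t=2 v=6: → [0,6); WM=1
i=3 t=2 v=7: → [0,6); WM=1
i=4 t=4 v=2: → [0,8); WM=1
i=5 t=6 v=3: → [0,10); WM=5
i=6 t=3 v=2: → [0,10); WM=5
i=7 t=6 v=7: → [0,10); WM=5
i=8 t=7 v=4: → [0,11); WM=6
i=9 t=8 v=3: → [0,12); WM=6
i=10 t=10 v=9: → [0,14); WM=6
i=11 t=12 v=3: → [0,16); WM=11
i=12 t=13 v=1: → [0,17); WM=11
i=13 t=13 v=1: → [0,17); WM=11
i=14 t=19 v=9: → [19,23); WM=18
i=15 t=17 v=1: → [17,23); WM=18

[0,17)=63 [17,23)=10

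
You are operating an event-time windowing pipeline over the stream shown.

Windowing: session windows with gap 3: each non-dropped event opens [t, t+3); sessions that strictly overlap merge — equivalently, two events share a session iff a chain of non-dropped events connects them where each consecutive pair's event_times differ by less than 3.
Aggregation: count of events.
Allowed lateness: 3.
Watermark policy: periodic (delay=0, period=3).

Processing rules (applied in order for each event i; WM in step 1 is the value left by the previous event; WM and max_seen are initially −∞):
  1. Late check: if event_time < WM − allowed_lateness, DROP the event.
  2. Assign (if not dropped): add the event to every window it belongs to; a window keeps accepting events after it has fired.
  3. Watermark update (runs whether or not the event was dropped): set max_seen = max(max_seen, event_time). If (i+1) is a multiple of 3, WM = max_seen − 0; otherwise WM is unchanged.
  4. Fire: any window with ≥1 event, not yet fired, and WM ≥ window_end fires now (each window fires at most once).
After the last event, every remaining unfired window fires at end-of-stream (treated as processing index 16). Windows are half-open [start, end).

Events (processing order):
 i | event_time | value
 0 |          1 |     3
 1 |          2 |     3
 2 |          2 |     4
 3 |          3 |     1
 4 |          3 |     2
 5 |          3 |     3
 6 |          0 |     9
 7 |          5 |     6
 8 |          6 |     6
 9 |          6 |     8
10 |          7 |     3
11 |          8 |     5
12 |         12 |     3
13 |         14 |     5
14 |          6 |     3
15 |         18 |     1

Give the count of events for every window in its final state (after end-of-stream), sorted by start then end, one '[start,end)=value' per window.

[0,11)=13 [12,17)=2 [18,21)=1

i=0 t=1 v=3: → [1,4); WM=−∞
i=1 t=2 v=3: → [1,5); WM=−∞
i=2 t=2 v=4: → [1,5); WM=2
i=3 t=3 v=1: → [1,6); WM=2
i=4 t=3 v=2: → [1,6); WM=2
i=5 t=3 v=3: → [1,6); WM=3
i=6 t=0 v=9: → [0,6); WM=3
i=7 t=5 v=6: → [0,8); WM=3
i=8 t=6 v=6: → [0,9); WM=6
i=9 t=6 v=8: → [0,9); WM=6
i=10 t=7 v=3: → [0,10); WM=6
i=11 t=8 v=5: → [0,11); WM=8
i=12 t=12 v=3: → [12,15); WM=8
i=13 t=14 v=5: → [12,17); WM=8
i=14 t=6 v=3: → [0,11); WM=14
i=15 t=18 v=1: → [18,21); WM=14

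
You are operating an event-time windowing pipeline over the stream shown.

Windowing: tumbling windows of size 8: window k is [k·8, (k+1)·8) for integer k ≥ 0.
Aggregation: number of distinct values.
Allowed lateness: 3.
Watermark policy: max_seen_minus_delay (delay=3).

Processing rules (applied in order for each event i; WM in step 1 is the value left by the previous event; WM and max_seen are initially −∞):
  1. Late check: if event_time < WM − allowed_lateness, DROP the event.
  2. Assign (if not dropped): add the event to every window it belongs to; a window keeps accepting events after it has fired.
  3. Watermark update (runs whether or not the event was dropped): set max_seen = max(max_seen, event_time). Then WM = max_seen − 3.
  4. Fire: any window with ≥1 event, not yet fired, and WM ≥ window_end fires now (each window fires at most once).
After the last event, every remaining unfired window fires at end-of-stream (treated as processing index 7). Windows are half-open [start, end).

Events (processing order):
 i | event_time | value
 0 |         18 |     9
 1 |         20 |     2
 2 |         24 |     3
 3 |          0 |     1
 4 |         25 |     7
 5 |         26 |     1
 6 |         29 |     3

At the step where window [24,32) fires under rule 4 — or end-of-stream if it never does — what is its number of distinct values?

i=0 t=18 v=9: → [16,24); WM=15
i=1 t=20 v=2: → [16,24); WM=17
i=2 t=24 v=3: → [24,32); WM=21
i=3 t=0 v=1: DROP (t<21-3); WM=21
i=4 t=25 v=7: → [24,32); WM=22
i=5 t=26 v=1: → [24,32); WM=23
i=6 t=29 v=3: → [24,32); WM=26; [16,24) fires=2

3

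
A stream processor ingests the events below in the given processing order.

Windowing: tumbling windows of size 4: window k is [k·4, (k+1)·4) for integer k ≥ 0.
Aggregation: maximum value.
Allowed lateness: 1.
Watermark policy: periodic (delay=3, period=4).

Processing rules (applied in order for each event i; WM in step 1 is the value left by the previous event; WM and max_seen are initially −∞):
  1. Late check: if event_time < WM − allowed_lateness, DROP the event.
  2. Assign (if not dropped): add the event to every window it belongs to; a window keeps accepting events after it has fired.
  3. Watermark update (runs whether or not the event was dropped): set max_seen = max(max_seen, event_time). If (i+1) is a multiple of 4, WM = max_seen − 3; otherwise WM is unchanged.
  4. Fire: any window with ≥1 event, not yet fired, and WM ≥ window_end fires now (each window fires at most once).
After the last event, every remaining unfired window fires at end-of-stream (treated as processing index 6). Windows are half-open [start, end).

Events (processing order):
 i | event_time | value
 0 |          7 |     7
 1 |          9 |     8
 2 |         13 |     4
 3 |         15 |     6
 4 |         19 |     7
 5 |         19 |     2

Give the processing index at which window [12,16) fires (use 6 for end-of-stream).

i=0 t=7 v=7: → [4,8); WM=−∞
i=1 t=9 v=8: → [8,12); WM=−∞
i=2 t=13 v=4: → [12,16); WM=−∞
i=3 t=15 v=6: → [12,16); WM=12; [4,8) fires=7 [8,12) fires=8
i=4 t=19 v=7: → [16,20); WM=12
i=5 t=19 v=2: → [16,20); WM=12

6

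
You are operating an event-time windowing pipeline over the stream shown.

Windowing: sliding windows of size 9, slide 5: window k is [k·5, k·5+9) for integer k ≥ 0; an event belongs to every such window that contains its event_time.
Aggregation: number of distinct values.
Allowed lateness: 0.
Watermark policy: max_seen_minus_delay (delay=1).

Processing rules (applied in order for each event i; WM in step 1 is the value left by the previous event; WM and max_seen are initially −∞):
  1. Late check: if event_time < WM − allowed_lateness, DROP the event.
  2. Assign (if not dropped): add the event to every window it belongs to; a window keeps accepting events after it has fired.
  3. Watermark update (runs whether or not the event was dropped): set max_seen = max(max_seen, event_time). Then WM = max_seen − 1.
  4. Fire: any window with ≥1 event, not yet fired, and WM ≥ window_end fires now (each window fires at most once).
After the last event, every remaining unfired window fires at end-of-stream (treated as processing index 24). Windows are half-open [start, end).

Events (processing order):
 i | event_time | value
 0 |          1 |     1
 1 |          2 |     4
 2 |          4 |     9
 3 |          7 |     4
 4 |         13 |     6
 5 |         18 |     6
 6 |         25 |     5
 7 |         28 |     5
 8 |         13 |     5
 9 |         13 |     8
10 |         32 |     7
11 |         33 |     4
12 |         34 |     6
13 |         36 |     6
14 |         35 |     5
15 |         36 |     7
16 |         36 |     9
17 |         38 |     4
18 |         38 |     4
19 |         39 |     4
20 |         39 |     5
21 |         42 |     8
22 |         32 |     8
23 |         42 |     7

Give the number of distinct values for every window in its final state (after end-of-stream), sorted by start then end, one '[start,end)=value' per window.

[0,9)=3 [5,14)=2 [10,19)=1 [15,24)=1 [20,29)=1 [25,34)=3 [30,39)=5 [35,44)=6 [40,49)=2

i=0 t=1 v=1: → [0,9); WM=0
i=1 t=2 v=4: → [0,9); WM=1
i=2 t=4 v=9: → [0,9); WM=3
i=3 t=7 v=4: → [5,14),[0,9); WM=6
i=4 t=13 v=6: → [10,19),[5,14); WM=12; [0,9) fires=3
i=5 t=18 v=6: → [15,24),[10,19); WM=17; [5,14) fires=2
i=6 t=25 v=5: → [25,34),[20,29); WM=24; [10,19) fires=1 [15,24) fires=1
i=7 t=28 v=5: → [25,34),[20,29); WM=27
i=8 t=13 v=5: DROP (t<27-0); WM=27
i=9 t=13 v=8: DROP (t<27-0); WM=27
i=10 t=32 v=7: → [30,39),[25,34); WM=31; [20,29) fires=1
i=11 t=33 v=4: → [30,39),[25,34); WM=32
i=12 t=34 v=6: → [30,39); WM=33
i=13 t=36 v=6: → [35,44),[30,39); WM=35; [25,34) fires=3
i=14 t=35 v=5: → [35,44),[30,39); WM=35
i=15 t=36 v=7: → [35,44),[30,39); WM=35
i=16 t=36 v=9: → [35,44),[30,39); WM=35
i=17 t=38 v=4: → [35,44),[30,39); WM=37
i=18 t=38 v=4: → [35,44),[30,39); WM=37
i=19 t=39 v=4: → [35,44); WM=38
i=20 t=39 v=5: → [35,44); WM=38
i=21 t=42 v=8: → [40,49),[35,44); WM=41; [30,39) fires=5
i=22 t=32 v=8: DROP (t<41-0); WM=41
i=23 t=42 v=7: → [40,49),[35,44); WM=41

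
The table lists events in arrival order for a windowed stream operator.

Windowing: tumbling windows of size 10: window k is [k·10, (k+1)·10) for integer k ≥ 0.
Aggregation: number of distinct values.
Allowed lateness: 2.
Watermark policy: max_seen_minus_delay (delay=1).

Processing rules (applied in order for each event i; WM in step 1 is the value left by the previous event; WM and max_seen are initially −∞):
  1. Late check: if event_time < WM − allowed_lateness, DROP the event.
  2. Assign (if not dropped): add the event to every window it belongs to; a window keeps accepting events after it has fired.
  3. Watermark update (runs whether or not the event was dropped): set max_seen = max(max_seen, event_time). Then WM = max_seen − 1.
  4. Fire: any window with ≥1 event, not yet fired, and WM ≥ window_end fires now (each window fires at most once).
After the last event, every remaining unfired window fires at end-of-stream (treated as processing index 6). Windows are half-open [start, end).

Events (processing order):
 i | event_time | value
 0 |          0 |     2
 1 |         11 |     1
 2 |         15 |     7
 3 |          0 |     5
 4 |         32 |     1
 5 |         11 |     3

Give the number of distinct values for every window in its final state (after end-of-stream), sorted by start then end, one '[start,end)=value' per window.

i=0 t=0 v=2: → [0,10); WM=-1
i=1 t=11 v=1: → [10,20); WM=10; [0,10) fires=1
i=2 t=15 v=7: → [10,20); WM=14
i=3 t=0 v=5: DROP (t<14-2); WM=14
i=4 t=32 v=1: → [30,40); WM=31; [10,20) fires=2
i=5 t=11 v=3: DROP (t<31-2); WM=31

[0,10)=1 [10,20)=2 [30,40)=1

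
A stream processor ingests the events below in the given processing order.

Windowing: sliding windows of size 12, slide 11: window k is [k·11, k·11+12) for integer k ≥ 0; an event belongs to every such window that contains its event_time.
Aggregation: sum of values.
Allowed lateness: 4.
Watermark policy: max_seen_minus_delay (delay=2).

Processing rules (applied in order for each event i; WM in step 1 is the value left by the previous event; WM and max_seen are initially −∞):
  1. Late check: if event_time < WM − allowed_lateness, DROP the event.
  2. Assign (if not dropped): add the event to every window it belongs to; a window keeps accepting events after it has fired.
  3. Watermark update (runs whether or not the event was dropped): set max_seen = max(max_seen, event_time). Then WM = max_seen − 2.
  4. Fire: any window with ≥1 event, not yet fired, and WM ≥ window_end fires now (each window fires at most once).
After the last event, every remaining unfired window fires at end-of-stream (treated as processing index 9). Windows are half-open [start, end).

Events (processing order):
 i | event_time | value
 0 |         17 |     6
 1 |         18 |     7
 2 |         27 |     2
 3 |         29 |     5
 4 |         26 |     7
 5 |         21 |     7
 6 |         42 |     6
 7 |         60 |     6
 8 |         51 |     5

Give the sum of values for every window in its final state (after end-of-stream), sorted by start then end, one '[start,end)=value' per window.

[11,23)=13 [22,34)=14 [33,45)=6 [55,67)=6

i=0 t=17 v=6: → [11,23); WM=15
i=1 t=18 v=7: → [11,23); WM=16
i=2 t=27 v=2: → [22,34); WM=25; [11,23) fires=13
i=3 t=29 v=5: → [22,34); WM=27
i=4 t=26 v=7: → [22,34); WM=27
i=5 t=21 v=7: DROP (t<27-4); WM=27
i=6 t=42 v=6: → [33,45); WM=40; [22,34) fires=14
i=7 t=60 v=6: → [55,67); WM=58; [33,45) fires=6
i=8 t=51 v=5: DROP (t<58-4); WM=58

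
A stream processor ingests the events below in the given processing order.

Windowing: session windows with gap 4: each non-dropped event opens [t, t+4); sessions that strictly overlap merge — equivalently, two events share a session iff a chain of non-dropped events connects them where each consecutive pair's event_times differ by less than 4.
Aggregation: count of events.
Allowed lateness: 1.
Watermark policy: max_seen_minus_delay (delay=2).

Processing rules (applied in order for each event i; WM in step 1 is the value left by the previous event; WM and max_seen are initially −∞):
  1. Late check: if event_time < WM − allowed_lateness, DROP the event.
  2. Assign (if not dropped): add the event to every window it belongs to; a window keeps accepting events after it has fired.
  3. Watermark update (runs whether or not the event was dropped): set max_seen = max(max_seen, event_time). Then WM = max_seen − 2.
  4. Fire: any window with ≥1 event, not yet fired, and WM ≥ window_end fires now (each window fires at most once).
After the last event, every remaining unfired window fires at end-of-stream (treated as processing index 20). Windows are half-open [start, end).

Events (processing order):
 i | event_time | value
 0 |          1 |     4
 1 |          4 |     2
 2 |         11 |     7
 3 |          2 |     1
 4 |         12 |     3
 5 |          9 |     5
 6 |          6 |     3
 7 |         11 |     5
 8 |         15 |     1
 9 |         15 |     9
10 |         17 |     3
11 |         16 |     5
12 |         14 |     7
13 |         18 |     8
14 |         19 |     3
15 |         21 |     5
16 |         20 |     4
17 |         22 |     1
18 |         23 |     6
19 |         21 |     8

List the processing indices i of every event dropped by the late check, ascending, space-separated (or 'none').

3 6

i=0 t=1 v=4: → [1,5); WM=-1
i=1 t=4 v=2: → [1,8); WM=2
i=2 t=11 v=7: → [11,15); WM=9
i=3 t=2 v=1: DROP (t<9-1); WM=9
i=4 t=12 v=3: → [11,16); WM=10
i=5 t=9 v=5: → [9,16); WM=10
i=6 t=6 v=3: DROP (t<10-1); WM=10
i=7 t=11 v=5: → [9,16); WM=10
i=8 t=15 v=1: → [9,19); WM=13
i=9 t=15 v=9: → [9,19); WM=13
i=10 t=17 v=3: → [9,21); WM=15
i=11 t=16 v=5: → [9,21); WM=15
i=12 t=14 v=7: → [9,21); WM=15
i=13 t=18 v=8: → [9,22); WM=16
i=14 t=19 v=3: → [9,23); WM=17
i=15 t=21 v=5: → [9,25); WM=19
i=16 t=20 v=4: → [9,25); WM=19
i=17 t=22 v=1: → [9,26); WM=20
i=18 t=23 v=6: → [9,27); WM=21
i=19 t=21 v=8: → [9,27); WM=21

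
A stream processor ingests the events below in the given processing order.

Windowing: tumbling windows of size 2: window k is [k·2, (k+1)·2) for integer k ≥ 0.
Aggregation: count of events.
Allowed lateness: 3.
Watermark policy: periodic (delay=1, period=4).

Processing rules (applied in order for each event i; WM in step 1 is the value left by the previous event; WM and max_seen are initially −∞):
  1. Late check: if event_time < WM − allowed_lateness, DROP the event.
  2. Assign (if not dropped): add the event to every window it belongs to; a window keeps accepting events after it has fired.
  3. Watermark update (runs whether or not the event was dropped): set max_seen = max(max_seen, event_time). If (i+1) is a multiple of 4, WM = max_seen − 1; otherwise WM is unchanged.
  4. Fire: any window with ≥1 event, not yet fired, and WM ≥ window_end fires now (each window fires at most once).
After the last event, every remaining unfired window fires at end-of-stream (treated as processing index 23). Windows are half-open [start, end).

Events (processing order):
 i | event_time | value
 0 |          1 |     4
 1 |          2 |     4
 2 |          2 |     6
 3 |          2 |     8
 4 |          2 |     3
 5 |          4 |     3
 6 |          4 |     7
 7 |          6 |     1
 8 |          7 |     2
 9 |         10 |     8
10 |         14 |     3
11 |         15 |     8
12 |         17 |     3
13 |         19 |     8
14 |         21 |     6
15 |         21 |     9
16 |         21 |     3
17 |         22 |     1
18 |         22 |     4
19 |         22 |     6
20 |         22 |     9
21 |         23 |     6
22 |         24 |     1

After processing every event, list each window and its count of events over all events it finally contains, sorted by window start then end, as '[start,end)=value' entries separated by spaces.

[0,2)=1 [2,4)=4 [4,6)=2 [6,8)=2 [10,12)=1 [14,16)=2 [16,18)=1 [18,20)=1 [20,22)=3 [22,24)=5 [24,26)=1

i=0 t=1 v=4: → [0,2); WM=−∞
i=1 t=2 v=4: → [2,4); WM=−∞
i=2 t=2 v=6: → [2,4); WM=−∞
i=3 t=2 v=8: → [2,4); WM=1
i=4 t=2 v=3: → [2,4); WM=1
i=5 t=4 v=3: → [4,6); WM=1
i=6 t=4 v=7: → [4,6); WM=1
i=7 t=6 v=1: → [6,8); WM=5; [0,2) fires=1 [2,4) fires=4
i=8 t=7 v=2: → [6,8); WM=5
i=9 t=10 v=8: → [10,12); WM=5
i=10 t=14 v=3: → [14,16); WM=5
i=11 t=15 v=8: → [14,16); WM=14; [4,6) fires=2 [6,8) fires=2 [10,12) fires=1
i=12 t=17 v=3: → [16,18); WM=14
i=13 t=19 v=8: → [18,20); WM=14
i=14 t=21 v=6: → [20,22); WM=14
i=15 t=21 v=9: → [20,22); WM=20; [14,16) fires=2 [16,18) fires=1 [18,20) fires=1
i=16 t=21 v=3: → [20,22); WM=20
i=17 t=22 v=1: → [22,24); WM=20
i=18 t=22 v=4: → [22,24); WM=20
i=19 t=22 v=6: → [22,24); WM=21
i=20 t=22 v=9: → [22,24); WM=21
i=21 t=23 v=6: → [22,24); WM=21
i=22 t=24 v=1: → [24,26); WM=21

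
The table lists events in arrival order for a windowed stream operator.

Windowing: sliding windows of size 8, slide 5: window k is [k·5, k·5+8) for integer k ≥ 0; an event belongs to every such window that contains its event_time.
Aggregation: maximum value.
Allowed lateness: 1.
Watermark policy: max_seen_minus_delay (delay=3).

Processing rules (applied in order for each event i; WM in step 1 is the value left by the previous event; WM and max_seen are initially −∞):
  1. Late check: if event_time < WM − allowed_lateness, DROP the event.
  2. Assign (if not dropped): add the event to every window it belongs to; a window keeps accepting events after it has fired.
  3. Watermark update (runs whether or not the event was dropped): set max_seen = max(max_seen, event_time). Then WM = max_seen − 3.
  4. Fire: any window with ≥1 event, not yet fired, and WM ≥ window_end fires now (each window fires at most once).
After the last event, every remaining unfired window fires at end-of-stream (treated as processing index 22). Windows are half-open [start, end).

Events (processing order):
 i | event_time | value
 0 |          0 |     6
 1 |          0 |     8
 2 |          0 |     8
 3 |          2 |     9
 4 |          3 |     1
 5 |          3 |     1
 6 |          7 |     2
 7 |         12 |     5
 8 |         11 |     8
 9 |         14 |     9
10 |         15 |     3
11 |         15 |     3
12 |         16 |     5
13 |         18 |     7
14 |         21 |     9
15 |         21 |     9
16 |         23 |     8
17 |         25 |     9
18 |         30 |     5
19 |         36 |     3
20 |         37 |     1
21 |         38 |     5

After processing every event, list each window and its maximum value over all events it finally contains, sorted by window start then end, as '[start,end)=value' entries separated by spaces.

i=0 t=0 v=6: → [0,8); WM=-3
i=1 t=0 v=8: → [0,8); WM=-3
i=2 t=0 v=8: → [0,8); WM=-3
i=3 t=2 v=9: → [0,8); WM=-1
i=4 t=3 v=1: → [0,8); WM=0
i=5 t=3 v=1: → [0,8); WM=0
i=6 t=7 v=2: → [5,13),[0,8); WM=4
i=7 t=12 v=5: → [10,18),[5,13); WM=9; [0,8) fires=9
i=8 t=11 v=8: → [10,18),[5,13); WM=9
i=9 t=14 v=9: → [10,18); WM=11
i=10 t=15 v=3: → [15,23),[10,18); WM=12
i=11 t=15 v=3: → [15,23),[10,18); WM=12
i=12 t=16 v=5: → [15,23),[10,18); WM=13; [5,13) fires=8
i=13 t=18 v=7: → [15,23); WM=15
i=14 t=21 v=9: → [20,28),[15,23); WM=18; [10,18) fires=9
i=15 t=21 v=9: → [20,28),[15,23); WM=18
i=16 t=23 v=8: → [20,28); WM=20
i=17 t=25 v=9: → [25,33),[20,28); WM=22
i=18 t=30 v=5: → [30,38),[25,33); WM=27; [15,23) fires=9
i=19 t=36 v=3: → [35,43),[30,38); WM=33; [20,28) fires=9 [25,33) fires=9
i=20 t=37 v=1: → [35,43),[30,38); WM=34
i=21 t=38 v=5: → [35,43); WM=35

[0,8)=9 [5,13)=8 [10,18)=9 [15,23)=9 [20,28)=9 [25,33)=9 [30,38)=5 [35,43)=5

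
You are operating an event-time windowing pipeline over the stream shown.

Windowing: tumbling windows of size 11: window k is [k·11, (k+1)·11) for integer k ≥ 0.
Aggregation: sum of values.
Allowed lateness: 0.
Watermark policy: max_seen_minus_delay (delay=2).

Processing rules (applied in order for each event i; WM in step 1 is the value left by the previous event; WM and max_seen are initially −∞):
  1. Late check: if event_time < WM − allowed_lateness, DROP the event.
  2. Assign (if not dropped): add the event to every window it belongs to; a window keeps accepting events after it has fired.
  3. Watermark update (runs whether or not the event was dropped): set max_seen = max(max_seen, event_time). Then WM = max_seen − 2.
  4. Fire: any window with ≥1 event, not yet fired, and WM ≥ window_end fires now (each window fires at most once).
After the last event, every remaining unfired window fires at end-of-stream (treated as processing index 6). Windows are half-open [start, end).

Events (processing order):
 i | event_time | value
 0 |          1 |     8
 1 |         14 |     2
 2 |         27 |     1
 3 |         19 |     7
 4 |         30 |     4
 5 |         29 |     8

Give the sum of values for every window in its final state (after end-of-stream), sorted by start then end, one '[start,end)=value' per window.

i=0 t=1 v=8: → [0,11); WM=-1
i=1 t=14 v=2: → [11,22); WM=12; [0,11) fires=8
i=2 t=27 v=1: → [22,33); WM=25; [11,22) fires=2
i=3 t=19 v=7: DROP (t<25-0); WM=25
i=4 t=30 v=4: → [22,33); WM=28
i=5 t=29 v=8: → [22,33); WM=28

[0,11)=8 [11,22)=2 [22,33)=13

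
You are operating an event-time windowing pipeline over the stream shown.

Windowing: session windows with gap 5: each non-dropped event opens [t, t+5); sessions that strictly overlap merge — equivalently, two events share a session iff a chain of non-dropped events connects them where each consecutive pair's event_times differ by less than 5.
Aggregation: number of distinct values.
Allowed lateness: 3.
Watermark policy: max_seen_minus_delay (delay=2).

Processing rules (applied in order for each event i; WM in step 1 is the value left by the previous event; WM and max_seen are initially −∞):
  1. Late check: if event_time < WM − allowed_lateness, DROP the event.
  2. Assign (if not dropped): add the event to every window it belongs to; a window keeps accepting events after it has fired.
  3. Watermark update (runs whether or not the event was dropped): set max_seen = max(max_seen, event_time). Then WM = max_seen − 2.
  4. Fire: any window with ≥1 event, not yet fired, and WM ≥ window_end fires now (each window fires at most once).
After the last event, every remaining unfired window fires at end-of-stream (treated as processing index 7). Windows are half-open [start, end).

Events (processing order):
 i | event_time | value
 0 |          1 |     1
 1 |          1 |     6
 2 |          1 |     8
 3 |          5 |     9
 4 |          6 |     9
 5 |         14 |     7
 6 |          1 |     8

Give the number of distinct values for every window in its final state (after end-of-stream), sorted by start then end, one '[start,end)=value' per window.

i=0 t=1 v=1: → [1,6); WM=-1
i=1 t=1 v=6: → [1,6); WM=-1
i=2 t=1 v=8: → [1,6); WM=-1
i=3 t=5 v=9: → [1,10); WM=3
i=4 t=6 v=9: → [1,11); WM=4
i=5 t=14 v=7: → [14,19); WM=12
i=6 t=1 v=8: DROP (t<12-3); WM=12

[1,11)=4 [14,19)=1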